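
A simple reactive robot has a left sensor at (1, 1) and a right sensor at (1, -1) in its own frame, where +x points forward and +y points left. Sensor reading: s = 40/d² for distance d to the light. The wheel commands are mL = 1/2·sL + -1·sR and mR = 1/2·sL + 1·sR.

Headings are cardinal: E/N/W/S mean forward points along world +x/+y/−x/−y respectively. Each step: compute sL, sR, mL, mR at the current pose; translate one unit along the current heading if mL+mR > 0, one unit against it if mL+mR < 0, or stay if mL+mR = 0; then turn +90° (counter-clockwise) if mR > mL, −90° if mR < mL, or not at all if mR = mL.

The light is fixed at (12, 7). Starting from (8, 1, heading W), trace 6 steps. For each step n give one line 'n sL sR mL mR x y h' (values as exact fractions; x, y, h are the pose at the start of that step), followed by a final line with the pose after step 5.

n=0: pose=(8,1,W); sL=20/37, sR=4/5; mL=-98/185, mR=198/185; mL+mR=20/37 → advance +1; mR−mL=8/5 → turn +1·90°
n=1: pose=(7,1,S); sL=8/13, sR=8/17; mL=-36/221, mR=172/221; mL+mR=8/13 → advance +1; mR−mL=16/17 → turn +1·90°
n=2: pose=(7,0,E); sL=10/13, sR=1/2; mL=-3/26, mR=23/26; mL+mR=10/13 → advance +1; mR−mL=1 → turn +1·90°
n=3: pose=(8,0,N); sL=40/61, sR=8/9; mL=-308/549, mR=668/549; mL+mR=40/61 → advance +1; mR−mL=16/9 → turn +1·90°
n=4: pose=(8,1,W); sL=20/37, sR=4/5; mL=-98/185, mR=198/185; mL+mR=20/37 → advance +1; mR−mL=8/5 → turn +1·90°
n=5: pose=(7,1,S); sL=8/13, sR=8/17; mL=-36/221, mR=172/221; mL+mR=8/13 → advance +1; mR−mL=16/17 → turn +1·90°

0 20/37 4/5 -98/185 198/185 8 1 W
1 8/13 8/17 -36/221 172/221 7 1 S
2 10/13 1/2 -3/26 23/26 7 0 E
3 40/61 8/9 -308/549 668/549 8 0 N
4 20/37 4/5 -98/185 198/185 8 1 W
5 8/13 8/17 -36/221 172/221 7 1 S
final 7 0 E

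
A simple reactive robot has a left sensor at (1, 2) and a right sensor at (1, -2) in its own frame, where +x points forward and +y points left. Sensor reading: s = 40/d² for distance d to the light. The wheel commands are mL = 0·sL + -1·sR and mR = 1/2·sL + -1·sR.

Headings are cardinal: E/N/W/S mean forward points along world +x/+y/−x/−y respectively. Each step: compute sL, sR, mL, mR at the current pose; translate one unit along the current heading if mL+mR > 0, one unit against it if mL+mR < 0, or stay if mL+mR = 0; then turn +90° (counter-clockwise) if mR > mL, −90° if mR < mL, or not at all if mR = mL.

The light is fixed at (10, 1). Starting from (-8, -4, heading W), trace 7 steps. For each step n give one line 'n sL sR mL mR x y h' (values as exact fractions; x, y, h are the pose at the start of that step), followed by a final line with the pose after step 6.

n=0: pose=(-8,-4,W); sL=4/41, sR=4/37; mL=-4/37, mR=-90/1517; mL+mR=-254/1517 → advance -1; mR−mL=2/41 → turn +1·90°
n=1: pose=(-7,-4,S); sL=40/261, sR=40/397; mL=-40/397, mR=-2500/103617; mL+mR=-12940/103617 → advance -1; mR−mL=20/261 → turn +1·90°
n=2: pose=(-7,-3,E); sL=2/13, sR=10/73; mL=-10/73, mR=-57/949; mL+mR=-187/949 → advance -1; mR−mL=1/13 → turn +1·90°
n=3: pose=(-8,-3,N); sL=40/409, sR=8/53; mL=-8/53, mR=-2212/21677; mL+mR=-5484/21677 → advance -1; mR−mL=20/409 → turn +1·90°
n=4: pose=(-8,-4,W); sL=4/41, sR=4/37; mL=-4/37, mR=-90/1517; mL+mR=-254/1517 → advance -1; mR−mL=2/41 → turn +1·90°
n=5: pose=(-7,-4,S); sL=40/261, sR=40/397; mL=-40/397, mR=-2500/103617; mL+mR=-12940/103617 → advance -1; mR−mL=20/261 → turn +1·90°
n=6: pose=(-7,-3,E); sL=2/13, sR=10/73; mL=-10/73, mR=-57/949; mL+mR=-187/949 → advance -1; mR−mL=1/13 → turn +1·90°

0 4/41 4/37 -4/37 -90/1517 -8 -4 W
1 40/261 40/397 -40/397 -2500/103617 -7 -4 S
2 2/13 10/73 -10/73 -57/949 -7 -3 E
3 40/409 8/53 -8/53 -2212/21677 -8 -3 N
4 4/41 4/37 -4/37 -90/1517 -8 -4 W
5 40/261 40/397 -40/397 -2500/103617 -7 -4 S
6 2/13 10/73 -10/73 -57/949 -7 -3 E
final -8 -3 N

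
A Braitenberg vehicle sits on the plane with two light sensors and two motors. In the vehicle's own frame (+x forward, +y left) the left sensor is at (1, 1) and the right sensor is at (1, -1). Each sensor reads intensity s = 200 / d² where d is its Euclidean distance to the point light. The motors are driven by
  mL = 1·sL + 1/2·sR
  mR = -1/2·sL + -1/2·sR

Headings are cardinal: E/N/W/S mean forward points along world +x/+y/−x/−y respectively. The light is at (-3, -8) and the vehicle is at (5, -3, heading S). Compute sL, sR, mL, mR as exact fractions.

left sensor world pos  = (6, -4); dL² = 97
right sensor world pos = (4, -4); dR² = 65
sL = 200/97 = 200/97
sR = 200/65 = 40/13
mL = 1·sL + 1/2·sR = 4540/1261
mR = -1/2·sL + -1/2·sR = -3240/1261

200/97 40/13 4540/1261 -3240/1261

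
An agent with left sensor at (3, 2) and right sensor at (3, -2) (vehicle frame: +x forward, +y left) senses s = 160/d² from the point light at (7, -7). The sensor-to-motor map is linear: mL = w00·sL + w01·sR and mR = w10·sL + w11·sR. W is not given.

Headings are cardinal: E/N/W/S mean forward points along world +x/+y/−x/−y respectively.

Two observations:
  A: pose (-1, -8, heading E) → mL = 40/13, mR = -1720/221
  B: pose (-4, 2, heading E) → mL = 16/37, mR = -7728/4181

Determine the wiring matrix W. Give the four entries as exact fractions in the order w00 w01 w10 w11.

obs A: pose=(-1,-8,E) → sL=80/13, sR=80/17, mL=40/13, mR=-1720/221
obs B: pose=(-4,2,E) → sL=32/37, sR=160/113, mL=16/37, mR=-7728/4181
sensor matrix S = [[80/13, 80/17], [32/37, 160/113]]; det S = 4290560/924001
solve [mL_A; mL_B] = S·[w00; w01] and [mR_A; mR_B] = S·[w10; w11]:
  w00 = 1/2, w01 = 0, w10 = -1/2, w11 = -1

1/2 0 -1/2 -1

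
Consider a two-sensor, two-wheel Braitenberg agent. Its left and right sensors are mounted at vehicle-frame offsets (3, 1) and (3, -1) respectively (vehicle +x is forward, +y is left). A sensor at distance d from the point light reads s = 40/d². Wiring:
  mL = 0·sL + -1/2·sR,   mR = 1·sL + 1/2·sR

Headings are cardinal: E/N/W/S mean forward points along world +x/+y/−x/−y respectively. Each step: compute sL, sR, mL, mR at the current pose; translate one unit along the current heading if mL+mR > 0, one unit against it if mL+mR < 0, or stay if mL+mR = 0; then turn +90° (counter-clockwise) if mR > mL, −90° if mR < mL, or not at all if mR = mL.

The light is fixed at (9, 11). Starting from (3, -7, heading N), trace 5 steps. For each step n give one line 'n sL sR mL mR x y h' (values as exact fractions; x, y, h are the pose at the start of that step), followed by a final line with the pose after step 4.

0 20/137 4/25 -2/25 774/3425 3 -7 N
1 8/81 40/337 -20/337 4316/27297 3 -6 W
2 10/109 5/58 -5/116 1705/12644 2 -6 S
3 8/61 40/377 -20/377 4236/22997 2 -7 E
4 20/137 4/25 -2/25 774/3425 3 -7 N
final 3 -6 W

n=0: pose=(3,-7,N); sL=20/137, sR=4/25; mL=-2/25, mR=774/3425; mL+mR=20/137 → advance +1; mR−mL=1048/3425 → turn +1·90°
n=1: pose=(3,-6,W); sL=8/81, sR=40/337; mL=-20/337, mR=4316/27297; mL+mR=8/81 → advance +1; mR−mL=5936/27297 → turn +1·90°
n=2: pose=(2,-6,S); sL=10/109, sR=5/58; mL=-5/116, mR=1705/12644; mL+mR=10/109 → advance +1; mR−mL=1125/6322 → turn +1·90°
n=3: pose=(2,-7,E); sL=8/61, sR=40/377; mL=-20/377, mR=4236/22997; mL+mR=8/61 → advance +1; mR−mL=5456/22997 → turn +1·90°
n=4: pose=(3,-7,N); sL=20/137, sR=4/25; mL=-2/25, mR=774/3425; mL+mR=20/137 → advance +1; mR−mL=1048/3425 → turn +1·90°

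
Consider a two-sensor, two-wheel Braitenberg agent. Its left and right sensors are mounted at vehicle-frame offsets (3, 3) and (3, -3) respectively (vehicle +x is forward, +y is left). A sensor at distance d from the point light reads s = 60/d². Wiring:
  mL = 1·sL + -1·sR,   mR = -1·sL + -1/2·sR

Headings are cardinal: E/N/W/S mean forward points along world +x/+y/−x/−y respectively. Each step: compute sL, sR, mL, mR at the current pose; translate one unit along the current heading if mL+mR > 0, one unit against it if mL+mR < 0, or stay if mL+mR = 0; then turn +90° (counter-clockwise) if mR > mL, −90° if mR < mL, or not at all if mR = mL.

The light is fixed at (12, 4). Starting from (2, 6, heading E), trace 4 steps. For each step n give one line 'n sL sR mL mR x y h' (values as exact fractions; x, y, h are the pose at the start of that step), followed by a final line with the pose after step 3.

n=0: pose=(2,6,E); sL=30/37, sR=6/5; mL=-72/185, mR=-261/185; mL+mR=-9/5 → advance -1; mR−mL=-189/185 → turn -1·90°
n=1: pose=(1,6,S); sL=12/13, sR=60/197; mL=1584/2561, mR=-2754/2561; mL+mR=-90/197 → advance -1; mR−mL=-4338/2561 → turn -1·90°
n=2: pose=(1,7,W); sL=15/49, sR=15/58; mL=135/2842, mR=-2475/5684; mL+mR=-45/116 → advance -1; mR−mL=-2745/5684 → turn -1·90°
n=3: pose=(2,7,N); sL=12/41, sR=12/17; mL=-288/697, mR=-450/697; mL+mR=-18/17 → advance -1; mR−mL=-162/697 → turn -1·90°

0 30/37 6/5 -72/185 -261/185 2 6 E
1 12/13 60/197 1584/2561 -2754/2561 1 6 S
2 15/49 15/58 135/2842 -2475/5684 1 7 W
3 12/41 12/17 -288/697 -450/697 2 7 N
final 2 6 E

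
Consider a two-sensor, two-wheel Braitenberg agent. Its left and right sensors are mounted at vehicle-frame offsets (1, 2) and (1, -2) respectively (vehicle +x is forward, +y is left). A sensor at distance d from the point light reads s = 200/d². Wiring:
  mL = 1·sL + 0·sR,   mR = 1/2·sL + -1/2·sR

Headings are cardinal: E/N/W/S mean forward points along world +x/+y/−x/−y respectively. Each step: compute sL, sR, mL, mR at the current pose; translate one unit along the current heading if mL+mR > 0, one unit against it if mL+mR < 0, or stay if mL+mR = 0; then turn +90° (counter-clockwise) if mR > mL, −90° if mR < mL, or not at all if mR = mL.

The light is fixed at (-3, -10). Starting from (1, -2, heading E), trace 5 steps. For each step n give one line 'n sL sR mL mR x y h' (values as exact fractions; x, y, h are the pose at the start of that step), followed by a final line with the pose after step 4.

0 8/5 200/61 8/5 -256/305 1 -2 E
1 100/49 100/29 100/49 -1000/1421 2 -2 S
2 200/41 200/97 200/41 5600/3977 2 -3 W
3 50/17 2 50/17 8/17 1 -3 N
4 8/5 200/61 8/5 -256/305 1 -2 E
final 2 -2 S

n=0: pose=(1,-2,E); sL=8/5, sR=200/61; mL=8/5, mR=-256/305; mL+mR=232/305 → advance +1; mR−mL=-744/305 → turn -1·90°
n=1: pose=(2,-2,S); sL=100/49, sR=100/29; mL=100/49, mR=-1000/1421; mL+mR=1900/1421 → advance +1; mR−mL=-3900/1421 → turn -1·90°
n=2: pose=(2,-3,W); sL=200/41, sR=200/97; mL=200/41, mR=5600/3977; mL+mR=25000/3977 → advance +1; mR−mL=-13800/3977 → turn -1·90°
n=3: pose=(1,-3,N); sL=50/17, sR=2; mL=50/17, mR=8/17; mL+mR=58/17 → advance +1; mR−mL=-42/17 → turn -1·90°
n=4: pose=(1,-2,E); sL=8/5, sR=200/61; mL=8/5, mR=-256/305; mL+mR=232/305 → advance +1; mR−mL=-744/305 → turn -1·90°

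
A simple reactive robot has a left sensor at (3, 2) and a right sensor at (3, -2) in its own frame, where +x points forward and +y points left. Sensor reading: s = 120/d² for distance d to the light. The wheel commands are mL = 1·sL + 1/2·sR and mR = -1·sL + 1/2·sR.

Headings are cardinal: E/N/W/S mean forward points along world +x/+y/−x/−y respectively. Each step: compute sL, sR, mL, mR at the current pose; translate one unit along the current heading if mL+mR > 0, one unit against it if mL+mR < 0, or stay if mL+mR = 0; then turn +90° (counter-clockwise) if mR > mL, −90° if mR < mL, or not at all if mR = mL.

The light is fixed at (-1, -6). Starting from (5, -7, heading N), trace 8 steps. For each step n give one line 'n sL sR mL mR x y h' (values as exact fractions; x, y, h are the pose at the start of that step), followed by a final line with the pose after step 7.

0 6 30/17 117/17 -87/17 5 -7 N
1 24/17 24/17 36/17 -12/17 5 -6 E
2 4/3 60/17 158/51 22/51 6 -6 S
3 24/5 120/17 708/85 -108/85 6 -7 W
4 6 30/17 117/17 -87/17 5 -7 N
5 24/17 24/17 36/17 -12/17 5 -6 E
6 4/3 60/17 158/51 22/51 6 -6 S
7 24/5 120/17 708/85 -108/85 6 -7 W
final 5 -7 N

n=0: pose=(5,-7,N); sL=6, sR=30/17; mL=117/17, mR=-87/17; mL+mR=30/17 → advance +1; mR−mL=-12 → turn -1·90°
n=1: pose=(5,-6,E); sL=24/17, sR=24/17; mL=36/17, mR=-12/17; mL+mR=24/17 → advance +1; mR−mL=-48/17 → turn -1·90°
n=2: pose=(6,-6,S); sL=4/3, sR=60/17; mL=158/51, mR=22/51; mL+mR=60/17 → advance +1; mR−mL=-8/3 → turn -1·90°
n=3: pose=(6,-7,W); sL=24/5, sR=120/17; mL=708/85, mR=-108/85; mL+mR=120/17 → advance +1; mR−mL=-48/5 → turn -1·90°
n=4: pose=(5,-7,N); sL=6, sR=30/17; mL=117/17, mR=-87/17; mL+mR=30/17 → advance +1; mR−mL=-12 → turn -1·90°
n=5: pose=(5,-6,E); sL=24/17, sR=24/17; mL=36/17, mR=-12/17; mL+mR=24/17 → advance +1; mR−mL=-48/17 → turn -1·90°
n=6: pose=(6,-6,S); sL=4/3, sR=60/17; mL=158/51, mR=22/51; mL+mR=60/17 → advance +1; mR−mL=-8/3 → turn -1·90°
n=7: pose=(6,-7,W); sL=24/5, sR=120/17; mL=708/85, mR=-108/85; mL+mR=120/17 → advance +1; mR−mL=-48/5 → turn -1·90°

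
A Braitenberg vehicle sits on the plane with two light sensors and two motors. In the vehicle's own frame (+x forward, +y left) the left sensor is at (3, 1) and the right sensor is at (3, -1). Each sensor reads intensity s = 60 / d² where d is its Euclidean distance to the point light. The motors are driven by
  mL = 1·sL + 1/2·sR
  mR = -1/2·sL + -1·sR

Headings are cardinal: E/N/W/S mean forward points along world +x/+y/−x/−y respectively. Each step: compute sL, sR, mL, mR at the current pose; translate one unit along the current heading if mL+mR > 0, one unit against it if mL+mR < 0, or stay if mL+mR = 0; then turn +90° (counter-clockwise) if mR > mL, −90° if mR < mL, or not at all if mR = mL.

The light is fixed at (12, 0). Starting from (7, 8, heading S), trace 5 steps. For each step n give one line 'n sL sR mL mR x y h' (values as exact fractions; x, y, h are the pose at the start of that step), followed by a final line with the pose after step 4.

n=0: pose=(7,8,S); sL=60/41, sR=60/61; mL=4890/2501, mR=-4290/2501; mL+mR=600/2501 → advance +1; mR−mL=-9180/2501 → turn -1·90°
n=1: pose=(7,7,W); sL=3/5, sR=15/32; mL=267/320, mR=-123/160; mL+mR=21/320 → advance +1; mR−mL=-513/320 → turn -1·90°
n=2: pose=(6,7,N); sL=60/149, sR=12/25; mL=2394/3725, mR=-2538/3725; mL+mR=-144/3725 → advance -1; mR−mL=-4932/3725 → turn -1·90°
n=3: pose=(6,6,E); sL=30/29, sR=30/17; mL=945/493, mR=-1125/493; mL+mR=-180/493 → advance -1; mR−mL=-2070/493 → turn -1·90°
n=4: pose=(5,6,S); sL=4/3, sR=60/73; mL=382/219, mR=-326/219; mL+mR=56/219 → advance +1; mR−mL=-236/73 → turn -1·90°

0 60/41 60/61 4890/2501 -4290/2501 7 8 S
1 3/5 15/32 267/320 -123/160 7 7 W
2 60/149 12/25 2394/3725 -2538/3725 6 7 N
3 30/29 30/17 945/493 -1125/493 6 6 E
4 4/3 60/73 382/219 -326/219 5 6 S
final 5 5 W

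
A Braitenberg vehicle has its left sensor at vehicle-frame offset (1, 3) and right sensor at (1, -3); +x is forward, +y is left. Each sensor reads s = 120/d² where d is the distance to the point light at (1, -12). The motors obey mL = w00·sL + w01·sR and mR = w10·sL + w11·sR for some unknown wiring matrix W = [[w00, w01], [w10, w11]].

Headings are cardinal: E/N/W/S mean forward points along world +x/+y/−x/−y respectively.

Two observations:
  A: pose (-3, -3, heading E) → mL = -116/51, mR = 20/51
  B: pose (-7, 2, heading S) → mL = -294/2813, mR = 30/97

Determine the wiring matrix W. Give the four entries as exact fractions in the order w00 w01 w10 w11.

obs A: pose=(-3,-3,E) → sL=40/51, sR=8/3, mL=-116/51, mR=20/51
obs B: pose=(-7,2,S) → sL=60/97, sR=12/29, mL=-294/2813, mR=30/97
sensor matrix S = [[40/51, 8/3], [60/97, 12/29]]; det S = -63360/47821
solve [mL_A; mL_B] = S·[w00; w01] and [mR_A; mR_B] = S·[w10; w11]:
  w00 = 1/2, w01 = -1, w10 = 1/2, w11 = 0

1/2 -1 1/2 0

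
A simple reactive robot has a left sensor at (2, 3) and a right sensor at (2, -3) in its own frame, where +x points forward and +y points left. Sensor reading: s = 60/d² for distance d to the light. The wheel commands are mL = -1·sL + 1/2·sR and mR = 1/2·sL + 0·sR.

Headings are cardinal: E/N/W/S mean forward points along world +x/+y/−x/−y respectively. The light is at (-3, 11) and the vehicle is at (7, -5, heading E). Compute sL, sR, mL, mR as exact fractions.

left sensor world pos  = (9, -2); dL² = 313
right sensor world pos = (9, -8); dR² = 505
sL = 60/313 = 60/313
sR = 60/505 = 12/101
mL = -1·sL + 1/2·sR = -4182/31613
mR = 1/2·sL + 0·sR = 30/313

60/313 12/101 -4182/31613 30/313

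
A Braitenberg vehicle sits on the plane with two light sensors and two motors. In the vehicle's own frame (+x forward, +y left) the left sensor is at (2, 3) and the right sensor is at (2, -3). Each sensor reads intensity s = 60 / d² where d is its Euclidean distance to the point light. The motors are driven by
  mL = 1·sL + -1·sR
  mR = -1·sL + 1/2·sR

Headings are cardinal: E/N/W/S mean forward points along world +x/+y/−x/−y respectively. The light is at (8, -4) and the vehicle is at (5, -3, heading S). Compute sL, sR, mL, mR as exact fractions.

60 60/37 2160/37 -2190/37

left sensor world pos  = (8, -5); dL² = 1
right sensor world pos = (2, -5); dR² = 37
sL = 60/1 = 60
sR = 60/37 = 60/37
mL = 1·sL + -1·sR = 2160/37
mR = -1·sL + 1/2·sR = -2190/37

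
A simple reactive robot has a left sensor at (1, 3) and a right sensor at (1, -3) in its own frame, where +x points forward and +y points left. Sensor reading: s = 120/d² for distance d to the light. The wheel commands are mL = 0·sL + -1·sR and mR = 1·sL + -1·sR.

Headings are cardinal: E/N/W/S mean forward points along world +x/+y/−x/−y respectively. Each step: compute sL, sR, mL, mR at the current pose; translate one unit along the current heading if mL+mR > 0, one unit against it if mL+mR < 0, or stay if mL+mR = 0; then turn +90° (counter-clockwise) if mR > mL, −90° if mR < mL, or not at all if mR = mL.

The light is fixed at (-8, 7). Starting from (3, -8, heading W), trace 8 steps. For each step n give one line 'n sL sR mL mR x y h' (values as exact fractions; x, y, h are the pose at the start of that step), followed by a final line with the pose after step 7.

n=0: pose=(3,-8,W); sL=15/53, sR=30/61; mL=-30/61, mR=-675/3233; mL+mR=-2265/3233 → advance -1; mR−mL=15/53 → turn +1·90°
n=1: pose=(4,-8,S); sL=120/481, sR=120/337; mL=-120/337, mR=-17280/162097; mL+mR=-75000/162097 → advance -1; mR−mL=120/481 → turn +1·90°
n=2: pose=(4,-7,E); sL=12/29, sR=60/229; mL=-60/229, mR=1008/6641; mL+mR=-732/6641 → advance -1; mR−mL=12/29 → turn +1·90°
n=3: pose=(3,-7,N); sL=120/233, sR=24/73; mL=-24/73, mR=3168/17009; mL+mR=-2424/17009 → advance -1; mR−mL=120/233 → turn +1·90°
n=4: pose=(3,-8,W); sL=15/53, sR=30/61; mL=-30/61, mR=-675/3233; mL+mR=-2265/3233 → advance -1; mR−mL=15/53 → turn +1·90°
n=5: pose=(4,-8,S); sL=120/481, sR=120/337; mL=-120/337, mR=-17280/162097; mL+mR=-75000/162097 → advance -1; mR−mL=120/481 → turn +1·90°
n=6: pose=(4,-7,E); sL=12/29, sR=60/229; mL=-60/229, mR=1008/6641; mL+mR=-732/6641 → advance -1; mR−mL=12/29 → turn +1·90°
n=7: pose=(3,-7,N); sL=120/233, sR=24/73; mL=-24/73, mR=3168/17009; mL+mR=-2424/17009 → advance -1; mR−mL=120/233 → turn +1·90°

0 15/53 30/61 -30/61 -675/3233 3 -8 W
1 120/481 120/337 -120/337 -17280/162097 4 -8 S
2 12/29 60/229 -60/229 1008/6641 4 -7 E
3 120/233 24/73 -24/73 3168/17009 3 -7 N
4 15/53 30/61 -30/61 -675/3233 3 -8 W
5 120/481 120/337 -120/337 -17280/162097 4 -8 S
6 12/29 60/229 -60/229 1008/6641 4 -7 E
7 120/233 24/73 -24/73 3168/17009 3 -7 N
final 3 -8 W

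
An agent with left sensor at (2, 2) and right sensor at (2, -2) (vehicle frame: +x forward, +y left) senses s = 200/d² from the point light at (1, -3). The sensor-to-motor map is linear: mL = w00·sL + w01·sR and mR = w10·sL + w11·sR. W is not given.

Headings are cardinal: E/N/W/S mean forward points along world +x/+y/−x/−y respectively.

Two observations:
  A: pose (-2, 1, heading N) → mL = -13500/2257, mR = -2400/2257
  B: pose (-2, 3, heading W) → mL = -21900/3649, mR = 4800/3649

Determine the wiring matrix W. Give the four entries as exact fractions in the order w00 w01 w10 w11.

-1 -1/2 1/2 -1/2

obs A: pose=(-2,1,N) → sL=200/61, sR=200/37, mL=-13500/2257, mR=-2400/2257
obs B: pose=(-2,3,W) → sL=200/41, sR=200/89, mL=-21900/3649, mR=4800/3649
sensor matrix S = [[200/61, 200/37], [200/41, 200/89]]; det S = -156480000/8235793
solve [mL_A; mL_B] = S·[w00; w01] and [mR_A; mR_B] = S·[w10; w11]:
  w00 = -1, w01 = -1/2, w10 = 1/2, w11 = -1/2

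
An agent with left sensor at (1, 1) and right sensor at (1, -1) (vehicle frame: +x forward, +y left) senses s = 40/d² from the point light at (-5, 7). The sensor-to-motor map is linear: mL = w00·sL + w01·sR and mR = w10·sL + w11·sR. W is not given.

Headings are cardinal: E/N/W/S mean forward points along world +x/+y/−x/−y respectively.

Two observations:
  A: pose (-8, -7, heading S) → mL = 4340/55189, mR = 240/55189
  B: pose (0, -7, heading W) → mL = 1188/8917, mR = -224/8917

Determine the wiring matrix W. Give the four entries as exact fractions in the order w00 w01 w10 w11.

obs A: pose=(-8,-7,S) → sL=40/229, sR=40/241, mL=4340/55189, mR=240/55189
obs B: pose=(0,-7,W) → sL=40/241, sR=8/37, mL=1188/8917, mR=-224/8917
sensor matrix S = [[40/229, 40/241], [40/241, 8/37]]; det S = 5029120/492120313
solve [mL_A; mL_B] = S·[w00; w01] and [mR_A; mR_B] = S·[w10; w11]:
  w00 = -1/2, w01 = 1, w10 = 1/2, w11 = -1/2

-1/2 1 1/2 -1/2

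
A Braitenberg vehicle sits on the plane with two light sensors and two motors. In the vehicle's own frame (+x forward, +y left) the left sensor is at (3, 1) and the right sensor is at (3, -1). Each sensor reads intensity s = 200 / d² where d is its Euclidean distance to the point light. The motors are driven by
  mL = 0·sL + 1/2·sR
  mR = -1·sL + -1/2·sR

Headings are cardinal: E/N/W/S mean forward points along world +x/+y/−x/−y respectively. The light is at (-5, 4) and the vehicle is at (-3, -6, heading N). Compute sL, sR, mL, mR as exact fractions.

left sensor world pos  = (-4, -3); dL² = 50
right sensor world pos = (-2, -3); dR² = 58
sL = 200/50 = 4
sR = 200/58 = 100/29
mL = 0·sL + 1/2·sR = 50/29
mR = -1·sL + -1/2·sR = -166/29

4 100/29 50/29 -166/29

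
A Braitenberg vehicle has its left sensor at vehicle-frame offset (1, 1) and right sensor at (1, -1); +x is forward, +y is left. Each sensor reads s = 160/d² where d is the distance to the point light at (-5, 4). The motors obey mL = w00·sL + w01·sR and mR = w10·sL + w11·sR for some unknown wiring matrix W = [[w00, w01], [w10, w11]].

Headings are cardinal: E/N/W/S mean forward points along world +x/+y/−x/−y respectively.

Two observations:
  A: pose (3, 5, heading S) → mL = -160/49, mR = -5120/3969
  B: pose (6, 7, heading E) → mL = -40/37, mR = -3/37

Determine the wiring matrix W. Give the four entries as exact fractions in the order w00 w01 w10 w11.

obs A: pose=(3,5,S) → sL=160/81, sR=160/49, mL=-160/49, mR=-5120/3969
obs B: pose=(6,7,E) → sL=1, sR=40/37, mL=-40/37, mR=-3/37
sensor matrix S = [[160/81, 160/49], [1, 40/37]]; det S = -165920/146853
solve [mL_A; mL_B] = S·[w00; w01] and [mR_A; mR_B] = S·[w10; w11]:
  w00 = 0, w01 = -1, w10 = 1, w11 = -1

0 -1 1 -1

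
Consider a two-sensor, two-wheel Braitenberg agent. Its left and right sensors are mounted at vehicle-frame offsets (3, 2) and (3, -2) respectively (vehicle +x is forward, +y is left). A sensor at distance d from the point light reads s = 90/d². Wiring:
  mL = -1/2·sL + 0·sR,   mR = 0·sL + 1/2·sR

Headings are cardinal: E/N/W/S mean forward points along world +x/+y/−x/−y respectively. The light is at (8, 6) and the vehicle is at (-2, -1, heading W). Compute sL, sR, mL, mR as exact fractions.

left sensor world pos  = (-5, -3); dL² = 250
right sensor world pos = (-5, 1); dR² = 194
sL = 90/250 = 9/25
sR = 90/194 = 45/97
mL = -1/2·sL + 0·sR = -9/50
mR = 0·sL + 1/2·sR = 45/194

9/25 45/97 -9/50 45/194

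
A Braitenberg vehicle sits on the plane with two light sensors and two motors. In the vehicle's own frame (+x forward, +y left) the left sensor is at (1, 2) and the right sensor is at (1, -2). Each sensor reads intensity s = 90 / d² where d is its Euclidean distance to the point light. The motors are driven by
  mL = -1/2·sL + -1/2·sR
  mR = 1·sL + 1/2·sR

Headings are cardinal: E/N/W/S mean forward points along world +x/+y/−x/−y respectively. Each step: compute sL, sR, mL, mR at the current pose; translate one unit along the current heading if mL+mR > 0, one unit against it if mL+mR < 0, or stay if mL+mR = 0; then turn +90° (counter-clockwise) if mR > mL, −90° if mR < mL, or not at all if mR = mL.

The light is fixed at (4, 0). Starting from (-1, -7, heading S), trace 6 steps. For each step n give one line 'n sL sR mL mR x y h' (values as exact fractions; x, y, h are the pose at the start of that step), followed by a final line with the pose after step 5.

0 90/73 90/113 -8370/8249 13455/8249 -1 -7 S
1 45/26 45/58 -945/754 3195/1508 -1 -8 E
2 18/17 90/53 -1242/901 1719/901 0 -8 N
3 45/53 9/5 -351/265 927/530 0 -7 W
4 90/73 90/113 -8370/8249 13455/8249 -1 -7 S
5 45/26 45/58 -945/754 3195/1508 -1 -8 E
final 0 -8 N

n=0: pose=(-1,-7,S); sL=90/73, sR=90/113; mL=-8370/8249, mR=13455/8249; mL+mR=45/73 → advance +1; mR−mL=21825/8249 → turn +1·90°
n=1: pose=(-1,-8,E); sL=45/26, sR=45/58; mL=-945/754, mR=3195/1508; mL+mR=45/52 → advance +1; mR−mL=5085/1508 → turn +1·90°
n=2: pose=(0,-8,N); sL=18/17, sR=90/53; mL=-1242/901, mR=1719/901; mL+mR=9/17 → advance +1; mR−mL=2961/901 → turn +1·90°
n=3: pose=(0,-7,W); sL=45/53, sR=9/5; mL=-351/265, mR=927/530; mL+mR=45/106 → advance +1; mR−mL=1629/530 → turn +1·90°
n=4: pose=(-1,-7,S); sL=90/73, sR=90/113; mL=-8370/8249, mR=13455/8249; mL+mR=45/73 → advance +1; mR−mL=21825/8249 → turn +1·90°
n=5: pose=(-1,-8,E); sL=45/26, sR=45/58; mL=-945/754, mR=3195/1508; mL+mR=45/52 → advance +1; mR−mL=5085/1508 → turn +1·90°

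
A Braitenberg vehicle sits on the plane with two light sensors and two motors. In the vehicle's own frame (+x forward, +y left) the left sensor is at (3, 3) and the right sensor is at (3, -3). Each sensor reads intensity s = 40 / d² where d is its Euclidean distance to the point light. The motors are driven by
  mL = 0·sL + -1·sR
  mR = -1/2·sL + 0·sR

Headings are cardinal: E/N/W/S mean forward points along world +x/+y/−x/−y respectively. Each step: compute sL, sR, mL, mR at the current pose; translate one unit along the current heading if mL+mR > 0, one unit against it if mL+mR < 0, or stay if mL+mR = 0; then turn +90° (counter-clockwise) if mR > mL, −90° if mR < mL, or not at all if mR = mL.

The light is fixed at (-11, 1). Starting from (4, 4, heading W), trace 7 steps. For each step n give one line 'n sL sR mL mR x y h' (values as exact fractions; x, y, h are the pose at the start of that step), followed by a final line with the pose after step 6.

n=0: pose=(4,4,W); sL=5/18, sR=2/9; mL=-2/9, mR=-5/36; mL+mR=-13/36 → advance -1; mR−mL=1/12 → turn +1·90°
n=1: pose=(5,4,S); sL=40/361, sR=40/169; mL=-40/169, mR=-20/361; mL+mR=-17820/61009 → advance -1; mR−mL=11060/61009 → turn +1·90°
n=2: pose=(5,5,E); sL=4/41, sR=20/181; mL=-20/181, mR=-2/41; mL+mR=-1182/7421 → advance -1; mR−mL=458/7421 → turn +1·90°
n=3: pose=(4,5,N); sL=40/193, sR=40/373; mL=-40/373, mR=-20/193; mL+mR=-15180/71989 → advance -1; mR−mL=260/71989 → turn +1·90°
n=4: pose=(4,4,W); sL=5/18, sR=2/9; mL=-2/9, mR=-5/36; mL+mR=-13/36 → advance -1; mR−mL=1/12 → turn +1·90°
n=5: pose=(5,4,S); sL=40/361, sR=40/169; mL=-40/169, mR=-20/361; mL+mR=-17820/61009 → advance -1; mR−mL=11060/61009 → turn +1·90°
n=6: pose=(5,5,E); sL=4/41, sR=20/181; mL=-20/181, mR=-2/41; mL+mR=-1182/7421 → advance -1; mR−mL=458/7421 → turn +1·90°

0 5/18 2/9 -2/9 -5/36 4 4 W
1 40/361 40/169 -40/169 -20/361 5 4 S
2 4/41 20/181 -20/181 -2/41 5 5 E
3 40/193 40/373 -40/373 -20/193 4 5 N
4 5/18 2/9 -2/9 -5/36 4 4 W
5 40/361 40/169 -40/169 -20/361 5 4 S
6 4/41 20/181 -20/181 -2/41 5 5 E
final 4 5 N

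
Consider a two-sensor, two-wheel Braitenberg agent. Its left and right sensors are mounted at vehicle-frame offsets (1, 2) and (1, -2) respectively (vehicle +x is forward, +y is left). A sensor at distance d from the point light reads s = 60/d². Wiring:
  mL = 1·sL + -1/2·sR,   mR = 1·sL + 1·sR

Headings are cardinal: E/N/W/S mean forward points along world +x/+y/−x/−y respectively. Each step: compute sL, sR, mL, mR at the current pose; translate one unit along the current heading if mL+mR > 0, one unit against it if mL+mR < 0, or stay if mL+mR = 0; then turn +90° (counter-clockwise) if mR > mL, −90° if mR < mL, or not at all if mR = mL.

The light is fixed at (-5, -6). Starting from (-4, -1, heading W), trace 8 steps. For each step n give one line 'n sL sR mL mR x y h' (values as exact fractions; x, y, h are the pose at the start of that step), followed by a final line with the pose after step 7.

0 20/3 60/49 890/147 1160/147 -4 -1 W
1 3 3 3/2 6 -5 -1 S
2 60/37 12 -162/37 504/37 -5 -2 E
3 30/13 30/17 315/221 900/221 -4 -2 N
4 20/3 60/49 890/147 1160/147 -4 -1 W
5 3 3 3/2 6 -5 -1 S
6 60/37 12 -162/37 504/37 -5 -2 E
7 30/13 30/17 315/221 900/221 -4 -2 N
final -4 -1 W

n=0: pose=(-4,-1,W); sL=20/3, sR=60/49; mL=890/147, mR=1160/147; mL+mR=2050/147 → advance +1; mR−mL=90/49 → turn +1·90°
n=1: pose=(-5,-1,S); sL=3, sR=3; mL=3/2, mR=6; mL+mR=15/2 → advance +1; mR−mL=9/2 → turn +1·90°
n=2: pose=(-5,-2,E); sL=60/37, sR=12; mL=-162/37, mR=504/37; mL+mR=342/37 → advance +1; mR−mL=18 → turn +1·90°
n=3: pose=(-4,-2,N); sL=30/13, sR=30/17; mL=315/221, mR=900/221; mL+mR=1215/221 → advance +1; mR−mL=45/17 → turn +1·90°
n=4: pose=(-4,-1,W); sL=20/3, sR=60/49; mL=890/147, mR=1160/147; mL+mR=2050/147 → advance +1; mR−mL=90/49 → turn +1·90°
n=5: pose=(-5,-1,S); sL=3, sR=3; mL=3/2, mR=6; mL+mR=15/2 → advance +1; mR−mL=9/2 → turn +1·90°
n=6: pose=(-5,-2,E); sL=60/37, sR=12; mL=-162/37, mR=504/37; mL+mR=342/37 → advance +1; mR−mL=18 → turn +1·90°
n=7: pose=(-4,-2,N); sL=30/13, sR=30/17; mL=315/221, mR=900/221; mL+mR=1215/221 → advance +1; mR−mL=45/17 → turn +1·90°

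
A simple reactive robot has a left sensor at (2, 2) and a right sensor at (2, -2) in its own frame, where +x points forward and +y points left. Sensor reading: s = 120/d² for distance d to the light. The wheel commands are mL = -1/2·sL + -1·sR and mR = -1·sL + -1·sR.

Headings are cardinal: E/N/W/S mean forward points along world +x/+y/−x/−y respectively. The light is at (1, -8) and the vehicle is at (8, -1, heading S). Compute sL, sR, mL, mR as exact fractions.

left sensor world pos  = (10, -3); dL² = 106
right sensor world pos = (6, -3); dR² = 50
sL = 120/106 = 60/53
sR = 120/50 = 12/5
mL = -1/2·sL + -1·sR = -786/265
mR = -1·sL + -1·sR = -936/265

60/53 12/5 -786/265 -936/265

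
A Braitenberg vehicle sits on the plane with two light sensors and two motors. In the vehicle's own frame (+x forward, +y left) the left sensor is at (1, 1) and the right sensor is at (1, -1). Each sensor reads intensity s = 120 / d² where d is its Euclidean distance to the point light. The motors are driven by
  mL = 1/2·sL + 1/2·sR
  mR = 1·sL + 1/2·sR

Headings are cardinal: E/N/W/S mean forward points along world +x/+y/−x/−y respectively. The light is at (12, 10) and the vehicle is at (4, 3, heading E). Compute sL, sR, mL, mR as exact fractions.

left sensor world pos  = (5, 4); dL² = 85
right sensor world pos = (5, 2); dR² = 113
sL = 120/85 = 24/17
sR = 120/113 = 120/113
mL = 1/2·sL + 1/2·sR = 2376/1921
mR = 1·sL + 1/2·sR = 3732/1921

24/17 120/113 2376/1921 3732/1921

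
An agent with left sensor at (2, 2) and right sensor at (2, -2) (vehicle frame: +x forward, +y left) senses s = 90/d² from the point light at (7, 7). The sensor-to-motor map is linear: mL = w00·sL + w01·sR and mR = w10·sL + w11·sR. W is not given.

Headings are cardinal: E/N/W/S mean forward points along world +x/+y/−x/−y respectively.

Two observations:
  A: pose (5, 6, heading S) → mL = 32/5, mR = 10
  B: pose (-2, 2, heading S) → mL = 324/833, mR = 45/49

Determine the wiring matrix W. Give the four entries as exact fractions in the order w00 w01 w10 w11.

1 -1 1 0

obs A: pose=(5,6,S) → sL=10, sR=18/5, mL=32/5, mR=10
obs B: pose=(-2,2,S) → sL=45/49, sR=9/17, mL=324/833, mR=45/49
sensor matrix S = [[10, 18/5], [45/49, 9/17]]; det S = 1656/833
solve [mL_A; mL_B] = S·[w00; w01] and [mR_A; mR_B] = S·[w10; w11]:
  w00 = 1, w01 = -1, w10 = 1, w11 = 0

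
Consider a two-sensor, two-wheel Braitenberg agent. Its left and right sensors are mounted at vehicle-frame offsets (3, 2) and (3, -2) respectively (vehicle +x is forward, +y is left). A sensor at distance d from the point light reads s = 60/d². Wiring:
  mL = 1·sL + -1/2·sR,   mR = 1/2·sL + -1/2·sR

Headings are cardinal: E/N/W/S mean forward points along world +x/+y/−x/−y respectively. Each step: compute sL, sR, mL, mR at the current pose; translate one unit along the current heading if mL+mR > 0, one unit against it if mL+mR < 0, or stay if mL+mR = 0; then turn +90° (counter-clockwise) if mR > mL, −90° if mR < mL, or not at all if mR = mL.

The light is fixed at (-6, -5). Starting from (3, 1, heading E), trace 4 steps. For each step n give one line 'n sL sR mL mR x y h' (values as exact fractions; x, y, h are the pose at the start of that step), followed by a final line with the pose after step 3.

0 15/52 3/8 21/208 -9/208 3 1 E
1 20/51 60/73 -70/3723 -800/3723 4 1 S
2 30/37 6/13 279/481 84/481 4 2 W
3 60/149 60/221 8790/32929 2160/32929 3 2 N
final 3 3 E

n=0: pose=(3,1,E); sL=15/52, sR=3/8; mL=21/208, mR=-9/208; mL+mR=3/52 → advance +1; mR−mL=-15/104 → turn -1·90°
n=1: pose=(4,1,S); sL=20/51, sR=60/73; mL=-70/3723, mR=-800/3723; mL+mR=-290/1241 → advance -1; mR−mL=-10/51 → turn -1·90°
n=2: pose=(4,2,W); sL=30/37, sR=6/13; mL=279/481, mR=84/481; mL+mR=363/481 → advance +1; mR−mL=-15/37 → turn -1·90°
n=3: pose=(3,2,N); sL=60/149, sR=60/221; mL=8790/32929, mR=2160/32929; mL+mR=10950/32929 → advance +1; mR−mL=-30/149 → turn -1·90°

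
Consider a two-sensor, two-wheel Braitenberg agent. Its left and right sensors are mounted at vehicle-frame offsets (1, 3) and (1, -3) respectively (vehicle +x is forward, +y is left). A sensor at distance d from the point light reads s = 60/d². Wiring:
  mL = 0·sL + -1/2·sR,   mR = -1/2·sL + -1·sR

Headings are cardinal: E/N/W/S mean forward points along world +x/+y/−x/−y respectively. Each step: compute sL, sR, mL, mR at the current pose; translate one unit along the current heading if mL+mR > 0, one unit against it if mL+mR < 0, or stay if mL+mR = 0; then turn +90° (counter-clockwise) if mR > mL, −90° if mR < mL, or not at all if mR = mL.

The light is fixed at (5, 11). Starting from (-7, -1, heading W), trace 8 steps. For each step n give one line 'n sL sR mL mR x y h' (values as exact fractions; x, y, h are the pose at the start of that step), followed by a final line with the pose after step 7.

n=0: pose=(-7,-1,W); sL=30/197, sR=6/25; mL=-3/25, mR=-1557/4925; mL+mR=-2148/4925 → advance -1; mR−mL=-966/4925 → turn -1·90°
n=1: pose=(-6,-1,N); sL=60/317, sR=12/37; mL=-6/37, mR=-4914/11729; mL+mR=-6816/11729 → advance -1; mR−mL=-3012/11729 → turn -1·90°
n=2: pose=(-6,-2,E); sL=3/10, sR=15/89; mL=-15/178, mR=-567/1780; mL+mR=-717/1780 → advance -1; mR−mL=-417/1780 → turn -1·90°
n=3: pose=(-7,-2,S); sL=60/277, sR=60/421; mL=-30/421, mR=-29250/116617; mL+mR=-37560/116617 → advance -1; mR−mL=-20940/116617 → turn -1·90°
n=4: pose=(-7,-1,W); sL=30/197, sR=6/25; mL=-3/25, mR=-1557/4925; mL+mR=-2148/4925 → advance -1; mR−mL=-966/4925 → turn -1·90°
n=5: pose=(-6,-1,N); sL=60/317, sR=12/37; mL=-6/37, mR=-4914/11729; mL+mR=-6816/11729 → advance -1; mR−mL=-3012/11729 → turn -1·90°
n=6: pose=(-6,-2,E); sL=3/10, sR=15/89; mL=-15/178, mR=-567/1780; mL+mR=-717/1780 → advance -1; mR−mL=-417/1780 → turn -1·90°
n=7: pose=(-7,-2,S); sL=60/277, sR=60/421; mL=-30/421, mR=-29250/116617; mL+mR=-37560/116617 → advance -1; mR−mL=-20940/116617 → turn -1·90°

0 30/197 6/25 -3/25 -1557/4925 -7 -1 W
1 60/317 12/37 -6/37 -4914/11729 -6 -1 N
2 3/10 15/89 -15/178 -567/1780 -6 -2 E
3 60/277 60/421 -30/421 -29250/116617 -7 -2 S
4 30/197 6/25 -3/25 -1557/4925 -7 -1 W
5 60/317 12/37 -6/37 -4914/11729 -6 -1 N
6 3/10 15/89 -15/178 -567/1780 -6 -2 E
7 60/277 60/421 -30/421 -29250/116617 -7 -2 S
final -7 -1 W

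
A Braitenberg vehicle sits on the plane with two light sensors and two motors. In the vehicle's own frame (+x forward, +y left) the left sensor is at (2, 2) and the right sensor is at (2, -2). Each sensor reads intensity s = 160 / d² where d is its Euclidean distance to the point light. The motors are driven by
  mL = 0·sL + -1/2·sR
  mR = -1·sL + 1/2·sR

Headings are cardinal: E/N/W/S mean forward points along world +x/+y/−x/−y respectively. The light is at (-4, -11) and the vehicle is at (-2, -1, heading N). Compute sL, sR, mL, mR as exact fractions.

10/9 1 -1/2 -11/18

left sensor world pos  = (-4, 1); dL² = 144
right sensor world pos = (0, 1); dR² = 160
sL = 160/144 = 10/9
sR = 160/160 = 1
mL = 0·sL + -1/2·sR = -1/2
mR = -1·sL + 1/2·sR = -11/18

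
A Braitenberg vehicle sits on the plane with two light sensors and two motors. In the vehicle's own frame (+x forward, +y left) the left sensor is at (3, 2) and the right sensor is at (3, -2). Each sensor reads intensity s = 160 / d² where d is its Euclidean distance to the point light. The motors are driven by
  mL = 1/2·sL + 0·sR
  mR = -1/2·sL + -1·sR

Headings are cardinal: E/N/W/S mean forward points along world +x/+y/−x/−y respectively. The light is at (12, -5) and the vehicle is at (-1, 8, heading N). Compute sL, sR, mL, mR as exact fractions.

160/481 160/377 80/481 -8240/13949

left sensor world pos  = (-3, 11); dL² = 481
right sensor world pos = (1, 11); dR² = 377
sL = 160/481 = 160/481
sR = 160/377 = 160/377
mL = 1/2·sL + 0·sR = 80/481
mR = -1/2·sL + -1·sR = -8240/13949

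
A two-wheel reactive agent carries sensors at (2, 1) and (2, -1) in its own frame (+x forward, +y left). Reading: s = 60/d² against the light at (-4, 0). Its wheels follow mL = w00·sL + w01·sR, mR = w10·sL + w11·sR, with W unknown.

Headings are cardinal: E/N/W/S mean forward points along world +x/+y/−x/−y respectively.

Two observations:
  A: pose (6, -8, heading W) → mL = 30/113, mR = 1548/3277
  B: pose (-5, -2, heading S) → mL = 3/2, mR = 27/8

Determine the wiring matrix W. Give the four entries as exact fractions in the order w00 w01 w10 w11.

0 1/2 1/2 1/2

obs A: pose=(6,-8,W) → sL=12/29, sR=60/113, mL=30/113, mR=1548/3277
obs B: pose=(-5,-2,S) → sL=15/4, sR=3, mL=3/2, mR=27/8
sensor matrix S = [[12/29, 60/113], [15/4, 3]]; det S = -2457/3277
solve [mL_A; mL_B] = S·[w00; w01] and [mR_A; mR_B] = S·[w10; w11]:
  w00 = 0, w01 = 1/2, w10 = 1/2, w11 = 1/2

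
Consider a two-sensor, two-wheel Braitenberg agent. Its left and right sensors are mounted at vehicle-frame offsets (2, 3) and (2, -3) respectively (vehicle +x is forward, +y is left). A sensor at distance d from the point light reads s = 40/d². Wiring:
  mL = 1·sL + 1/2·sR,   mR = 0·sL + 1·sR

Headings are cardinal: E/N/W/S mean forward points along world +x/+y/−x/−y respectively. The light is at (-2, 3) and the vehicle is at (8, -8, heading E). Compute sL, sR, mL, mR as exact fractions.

5/26 2/17 111/442 2/17

left sensor world pos  = (10, -5); dL² = 208
right sensor world pos = (10, -11); dR² = 340
sL = 40/208 = 5/26
sR = 40/340 = 2/17
mL = 1·sL + 1/2·sR = 111/442
mR = 0·sL + 1·sR = 2/17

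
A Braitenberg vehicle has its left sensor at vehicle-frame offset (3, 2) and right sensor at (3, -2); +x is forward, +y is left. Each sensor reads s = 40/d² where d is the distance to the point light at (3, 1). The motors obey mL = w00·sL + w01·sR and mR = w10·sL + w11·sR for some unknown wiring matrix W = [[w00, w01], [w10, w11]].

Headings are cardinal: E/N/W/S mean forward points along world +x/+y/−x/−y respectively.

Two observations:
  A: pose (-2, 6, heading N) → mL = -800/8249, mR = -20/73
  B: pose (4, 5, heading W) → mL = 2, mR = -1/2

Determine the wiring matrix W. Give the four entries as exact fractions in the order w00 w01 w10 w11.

obs A: pose=(-2,6,N) → sL=40/113, sR=40/73, mL=-800/8249, mR=-20/73
obs B: pose=(4,5,W) → sL=5, sR=1, mL=2, mR=-1/2
sensor matrix S = [[40/113, 40/73], [5, 1]]; det S = -19680/8249
solve [mL_A; mL_B] = S·[w00; w01] and [mR_A; mR_B] = S·[w10; w11]:
  w00 = 1/2, w01 = -1/2, w10 = 0, w11 = -1/2

1/2 -1/2 0 -1/2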